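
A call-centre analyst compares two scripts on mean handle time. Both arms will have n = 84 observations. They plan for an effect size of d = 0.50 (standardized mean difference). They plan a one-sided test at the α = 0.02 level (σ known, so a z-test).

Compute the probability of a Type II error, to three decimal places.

β ≈ 0.118

Noncentrality parameter: δ = d·√(n/2) = 0.50 × √(84/2) = 3.2404
One-sided α = 0.02 → critical value z_{0.02} = 2.054.
Power = Φ(δ − 2.054) = Φ(1.187) = 0.8823.
Type II error: β = 1 − power = 1 − 0.8823 = 0.1177.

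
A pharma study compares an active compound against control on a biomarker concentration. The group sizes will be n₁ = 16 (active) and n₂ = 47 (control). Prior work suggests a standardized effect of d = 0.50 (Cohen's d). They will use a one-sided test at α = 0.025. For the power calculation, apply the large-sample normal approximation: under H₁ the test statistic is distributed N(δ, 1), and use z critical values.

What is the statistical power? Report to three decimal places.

Power ≈ 0.408

Noncentrality parameter: δ = d / √(1/n₁ + 1/n₂) = 0.50 / √(1/16 + 1/47) = 1.7275
One-sided α = 0.025 → critical value z_{0.025} = 1.960.
Power = P(Z > 1.960 − δ) = Φ(-0.233) = 0.4081.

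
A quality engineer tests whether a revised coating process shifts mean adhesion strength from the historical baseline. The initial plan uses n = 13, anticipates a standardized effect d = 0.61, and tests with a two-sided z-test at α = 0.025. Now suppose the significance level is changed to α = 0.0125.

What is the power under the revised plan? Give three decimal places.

Power ≈ 0.383

δ = d·√n = 0.61 × √13 = 2.1994 (unchanged). New critical value: z_{0.0063} = 2.498.
Revised power = Φ(δ − 2.498) + Φ(−δ − 2.498) = Φ(-0.298) + Φ(-4.697) = 0.3827 + 0.0000 = 0.3827.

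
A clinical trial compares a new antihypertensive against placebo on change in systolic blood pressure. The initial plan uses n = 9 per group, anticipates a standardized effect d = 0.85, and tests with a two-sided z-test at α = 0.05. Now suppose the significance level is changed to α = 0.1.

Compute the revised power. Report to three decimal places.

δ = d·√(n/2) = 0.85 × √(9/2) = 1.8031 (unchanged). New critical value: z_{0.05} = 1.645.
Revised power = Φ(δ − 1.645) + Φ(−δ − 1.645) = Φ(0.158) + Φ(-3.448) = 0.5629 + 0.0003 = 0.5632.

Power ≈ 0.563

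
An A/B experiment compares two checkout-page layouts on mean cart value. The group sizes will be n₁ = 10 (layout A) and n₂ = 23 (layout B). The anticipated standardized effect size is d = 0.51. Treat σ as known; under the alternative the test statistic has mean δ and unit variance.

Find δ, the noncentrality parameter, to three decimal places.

The noncentrality parameter scales effect size by the design's sample-size factor: δ = d / √(1/n₁ + 1/n₂) = 0.51 / √(1/10 + 1/23) = 1.3464

δ ≈ 1.346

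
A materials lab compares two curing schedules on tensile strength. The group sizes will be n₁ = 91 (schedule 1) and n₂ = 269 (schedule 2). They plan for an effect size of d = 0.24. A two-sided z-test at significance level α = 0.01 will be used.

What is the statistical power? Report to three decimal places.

Noncentrality parameter: λ = d / √(1/n₁ + 1/n₂) = 0.24 / √(1/91 + 1/269) = 1.9791
Two-sided α = 0.01 → critical value z_{0.005} = 2.576.
Power = Φ(λ − 2.576) + Φ(−λ − 2.576) = Φ(-0.597) + Φ(-4.555) = 0.2753 + 0.0000 = 0.2753.

Power ≈ 0.275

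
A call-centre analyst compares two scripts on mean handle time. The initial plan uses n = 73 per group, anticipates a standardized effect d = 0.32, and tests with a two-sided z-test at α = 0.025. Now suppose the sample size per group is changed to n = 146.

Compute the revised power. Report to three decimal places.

Power ≈ 0.689

With n = 146 per group: δ = d·√(n/2) = 0.32 × √(146/2) = 2.7341. Critical value z_{0.0125} = 2.241.
Revised power = Φ(δ − 2.241) + Φ(−δ − 2.241) = Φ(0.493) + Φ(-4.975) = 0.6889 + 0.0000 = 0.6889.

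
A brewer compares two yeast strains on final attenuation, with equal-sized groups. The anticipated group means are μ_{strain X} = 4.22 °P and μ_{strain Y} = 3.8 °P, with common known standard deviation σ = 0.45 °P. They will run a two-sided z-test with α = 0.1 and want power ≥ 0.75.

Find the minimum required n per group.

n = 13 per group

Standardized effect: d = |μ_{strain X} − μ_{strain Y}| / σ = |4.22 − 3.8| / 0.45 = 0.9333
Set Φ(δ − 1.645) = 0.75; then δ − 1.645 = Φ⁻¹(0.75) = 0.674, giving δ = 2.319.
(The Φ(−δ − z_{α/2}) term is vanishingly small for δ > 0 and is dropped in the standard sample-size formula.)
δ = d·√(n/2) ⇒ n = 2(δ/d)² = 2 × (2.319 / 0.9333)² = 12.35.
Round up to the next whole unit.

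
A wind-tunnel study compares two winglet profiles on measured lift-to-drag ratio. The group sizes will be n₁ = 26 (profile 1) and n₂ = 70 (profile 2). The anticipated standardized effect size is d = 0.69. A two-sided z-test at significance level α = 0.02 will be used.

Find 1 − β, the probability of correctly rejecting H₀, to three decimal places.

Noncentrality parameter: δ = d / √(1/n₁ + 1/n₂) = 0.69 / √(1/26 + 1/70) = 3.0043
Two-sided α = 0.02 → critical value z_{0.01} = 2.326.
Power = Φ(δ − 2.326) + Φ(−δ − 2.326) = Φ(0.678) + Φ(-5.331) = 0.7511 + 0.0000 = 0.7511.

Power ≈ 0.751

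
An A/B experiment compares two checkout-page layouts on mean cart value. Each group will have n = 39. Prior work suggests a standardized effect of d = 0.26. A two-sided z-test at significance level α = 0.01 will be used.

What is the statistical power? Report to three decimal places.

Noncentrality parameter: δ = d·√(n/2) = 0.26 × √(39/2) = 1.1481
Two-sided α = 0.01 → critical value z_{0.005} = 2.576.
Power = Φ(δ − 2.576) + Φ(−δ − 2.576) = Φ(-1.428) + Φ(-3.724) = 0.0767 + 0.0001 = 0.0768.

Power ≈ 0.077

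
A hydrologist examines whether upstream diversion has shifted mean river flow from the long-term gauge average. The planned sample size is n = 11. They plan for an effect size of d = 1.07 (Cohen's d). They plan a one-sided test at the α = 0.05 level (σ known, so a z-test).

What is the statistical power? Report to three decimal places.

Power ≈ 0.972

Noncentrality parameter: δ = d·√n = 1.07 × √11 = 3.5488
Critical value for a one-sided test at α = 0.05: z_α = 1.645.
Power = P(Z > 1.645 − δ) = Φ(1.904) = 0.9715.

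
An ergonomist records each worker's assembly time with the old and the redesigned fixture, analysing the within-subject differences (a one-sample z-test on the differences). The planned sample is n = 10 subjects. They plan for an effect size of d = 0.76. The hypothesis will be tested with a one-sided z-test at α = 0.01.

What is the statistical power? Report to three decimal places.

Noncentrality parameter: δ = d·√n = 0.76 × √10 = 2.4033
Critical value for a one-sided test at α = 0.01: z_α = 2.326.
Power = Φ(δ − 2.326) = Φ(0.077) = 0.5307.

Power ≈ 0.531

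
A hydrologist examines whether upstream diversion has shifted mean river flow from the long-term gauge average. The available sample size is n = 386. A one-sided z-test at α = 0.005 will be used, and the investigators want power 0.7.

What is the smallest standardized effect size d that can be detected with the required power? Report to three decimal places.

d ≈ 0.158

Required noncentrality: δ = z_{0.005} + z_{0.30} = 2.576 + 0.524 = 3.100.
δ = d·√n ⇒ d = δ/√n = 3.100/√386 = 0.1578.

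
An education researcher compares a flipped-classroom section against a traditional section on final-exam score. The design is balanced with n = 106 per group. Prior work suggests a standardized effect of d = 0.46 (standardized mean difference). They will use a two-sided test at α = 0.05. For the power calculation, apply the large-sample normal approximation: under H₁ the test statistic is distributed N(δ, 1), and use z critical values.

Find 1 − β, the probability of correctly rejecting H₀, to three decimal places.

Noncentrality parameter: δ = d·√(n/2) = 0.46 × √(106/2) = 3.3489
Critical value for a two-sided test at α = 0.05: z_{α/2} = 1.960.
Power = Φ(δ − 1.960) + Φ(−δ − 1.960) = Φ(1.389) + Φ(-5.309) = 0.9176 + 0.0000 = 0.9176.

Power ≈ 0.918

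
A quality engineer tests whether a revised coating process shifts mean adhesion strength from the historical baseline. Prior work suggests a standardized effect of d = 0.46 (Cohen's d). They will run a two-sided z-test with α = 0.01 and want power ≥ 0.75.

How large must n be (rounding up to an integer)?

n = 50

For power 0.75 need Φ(δ − z_{0.005}) = 0.75, so δ = z_{0.005} + z_{0.25} = 2.576 + 0.674 = 3.250.
(For δ > 0 the lower-tail rejection region contributes negligibly to power, so the one-term inversion is standard.)
δ = d·√n ⇒ n = (δ/d)² = (3.250 / 0.46)² = 49.93.
Rounding up, n = 50.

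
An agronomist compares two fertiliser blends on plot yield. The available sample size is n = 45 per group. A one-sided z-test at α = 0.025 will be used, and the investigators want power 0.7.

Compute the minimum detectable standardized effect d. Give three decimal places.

d ≈ 0.524

Required noncentrality: δ = z_{0.025} + z_{0.30} = 1.960 + 0.524 = 2.484.
δ = d·√(n/2) ⇒ d = δ/√(n/2) = 2.484/√(45/2) = 0.5238.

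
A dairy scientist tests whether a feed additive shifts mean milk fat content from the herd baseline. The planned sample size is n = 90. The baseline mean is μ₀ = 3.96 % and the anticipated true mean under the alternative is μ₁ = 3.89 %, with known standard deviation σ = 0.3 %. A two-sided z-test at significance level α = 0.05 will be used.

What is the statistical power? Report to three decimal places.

Power ≈ 0.600

Standardized effect: d = |μ₁ − μ₀| / σ = |3.89 − 3.96| / 0.3 = 0.2333
Noncentrality parameter: δ = d·√n = 0.2333 × √90 = 2.2136
Two-sided α = 0.05 → critical value z_{0.025} = 1.960.
Power = Φ(δ − 1.960) + Φ(−δ − 1.960) = Φ(0.254) + Φ(-4.174) = 0.6001 + 0.0000 = 0.6001.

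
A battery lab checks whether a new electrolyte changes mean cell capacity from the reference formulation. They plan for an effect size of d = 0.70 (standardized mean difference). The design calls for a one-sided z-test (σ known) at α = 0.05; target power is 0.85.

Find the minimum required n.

n = 15

For power 0.85 need Φ(δ − z_{0.05}) = 0.85, so δ = z_{0.05} + z_{0.15} = 1.645 + 1.036 = 2.681.
δ = d·√n ⇒ n = (δ/d)² = (2.681 / 0.70)² = 14.67.
Round up to the next whole unit.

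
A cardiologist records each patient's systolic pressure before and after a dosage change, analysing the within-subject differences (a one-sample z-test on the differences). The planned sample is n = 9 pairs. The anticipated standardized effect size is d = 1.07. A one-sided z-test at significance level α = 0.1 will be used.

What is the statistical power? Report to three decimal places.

Noncentrality parameter: δ = d·√n = 1.07 × √9 = 3.2100
One-sided α = 0.1 → critical value z_{0.1} = 1.282.
Power = Φ(δ − 1.282) = Φ(1.928) = 0.9731.

Power ≈ 0.973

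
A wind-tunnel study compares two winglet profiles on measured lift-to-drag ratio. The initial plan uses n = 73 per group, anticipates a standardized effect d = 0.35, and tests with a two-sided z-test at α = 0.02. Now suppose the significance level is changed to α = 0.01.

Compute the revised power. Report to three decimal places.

Power ≈ 0.322

δ = d·√(n/2) = 0.35 × √(73/2) = 2.1145 (unchanged). New critical value: z_{0.005} = 2.576.
Revised power = Φ(δ − 2.576) + Φ(−δ − 2.576) = Φ(-0.461) + Φ(-4.690) = 0.3223 + 0.0000 = 0.3223.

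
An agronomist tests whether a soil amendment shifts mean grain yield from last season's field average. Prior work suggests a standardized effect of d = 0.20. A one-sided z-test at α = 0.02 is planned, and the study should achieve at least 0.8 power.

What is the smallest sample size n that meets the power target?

n = 210

Set Φ(δ − 2.054) = 0.8; then δ − 2.054 = Φ⁻¹(0.8) = 0.842, giving δ = 2.895.
δ = d·√n ⇒ n = (δ/d)² = (2.895 / 0.20)² = 209.58.
Round up to the next whole unit.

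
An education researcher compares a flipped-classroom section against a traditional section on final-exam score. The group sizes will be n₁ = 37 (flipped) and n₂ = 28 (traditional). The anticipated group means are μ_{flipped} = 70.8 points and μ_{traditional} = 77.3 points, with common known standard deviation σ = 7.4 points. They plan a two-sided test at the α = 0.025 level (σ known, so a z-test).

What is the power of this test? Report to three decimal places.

Power ≈ 0.897

Standardized effect: d = |μ_{flipped} − μ_{traditional}| / σ = |70.8 − 77.3| / 7.4 = 0.8784
Noncentrality parameter: δ = d / √(1/n₁ + 1/n₂) = 0.8784 / √(1/37 + 1/28) = 3.5068
Critical value for a two-sided test at α = 0.025: z_{α/2} = 2.241.
Power = Φ(δ − 2.241) + Φ(−δ − 2.241) = Φ(1.265) + Φ(-5.748) = 0.8971 + 0.0000 = 0.8971.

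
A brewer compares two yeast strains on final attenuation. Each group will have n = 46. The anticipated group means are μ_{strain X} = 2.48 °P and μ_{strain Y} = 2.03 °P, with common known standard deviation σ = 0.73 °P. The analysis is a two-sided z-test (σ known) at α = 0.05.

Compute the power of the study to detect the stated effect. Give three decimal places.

Standardized effect: d = |μ_{strain X} − μ_{strain Y}| / σ = |2.48 − 2.03| / 0.73 = 0.6164
Noncentrality parameter: δ = d·√(n/2) = 0.6164 × √(46/2) = 2.9563
Two-sided α = 0.05 → critical value z_{0.025} = 1.960.
Power = Φ(δ − 1.960) + Φ(−δ − 1.960) = Φ(0.996) + Φ(-4.916) = 0.8405 + 0.0000 = 0.8405.

Power ≈ 0.840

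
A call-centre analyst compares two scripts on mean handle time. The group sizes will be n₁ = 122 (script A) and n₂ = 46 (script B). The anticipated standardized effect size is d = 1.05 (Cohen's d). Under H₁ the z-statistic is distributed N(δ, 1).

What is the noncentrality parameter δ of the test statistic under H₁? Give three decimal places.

The noncentrality parameter scales effect size by the design's sample-size factor: δ = d / √(1/n₁ + 1/n₂) = 1.05 / √(1/122 + 1/46) = 6.0687

δ ≈ 6.069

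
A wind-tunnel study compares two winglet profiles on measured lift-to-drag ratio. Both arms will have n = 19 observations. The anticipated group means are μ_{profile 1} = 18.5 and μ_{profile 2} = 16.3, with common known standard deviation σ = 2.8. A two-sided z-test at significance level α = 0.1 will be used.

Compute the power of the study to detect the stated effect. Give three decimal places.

Power ≈ 0.781

Standardized effect: d = |μ_{profile 1} − μ_{profile 2}| / σ = |18.5 − 16.3| / 2.8 = 0.7857
Noncentrality parameter: δ = d·√(n/2) = 0.7857 × √(19/2) = 2.4217
Critical value for a two-sided test at α = 0.1: z_{α/2} = 1.645.
Power = Φ(δ − 1.645) + Φ(−δ − 1.645) = Φ(0.777) + Φ(-4.067) = 0.7814 + 0.0000 = 0.7814.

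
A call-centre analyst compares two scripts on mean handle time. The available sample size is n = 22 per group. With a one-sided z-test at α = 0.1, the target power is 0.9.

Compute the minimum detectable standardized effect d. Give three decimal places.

Required noncentrality: δ = z_{0.1} + z_{0.10} = 1.282 + 1.282 = 2.563.
δ = d·√(n/2) ⇒ d = δ/√(n/2) = 2.563/√(22/2) = 0.7728.

d ≈ 0.773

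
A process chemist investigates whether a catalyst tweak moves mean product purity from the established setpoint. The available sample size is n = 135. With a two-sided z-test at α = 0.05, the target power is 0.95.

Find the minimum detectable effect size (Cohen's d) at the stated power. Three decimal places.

Need Φ(δ − 1.960) = 0.95, so δ = 1.960 + 1.645 = 3.605.
(The second rejection-region term Φ(−δ − z_{α/2}) is negligible and dropped.)
δ = d·√n ⇒ d = δ/√n = 3.605/√135 = 0.3103.

d ≈ 0.310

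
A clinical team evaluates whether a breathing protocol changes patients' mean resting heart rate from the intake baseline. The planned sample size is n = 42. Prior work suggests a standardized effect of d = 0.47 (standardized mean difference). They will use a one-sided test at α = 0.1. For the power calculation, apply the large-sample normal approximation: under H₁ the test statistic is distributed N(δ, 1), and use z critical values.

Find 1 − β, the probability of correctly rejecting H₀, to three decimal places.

Noncentrality parameter: δ = d·√n = 0.47 × √42 = 3.0459
One-sided α = 0.1 → critical value z_{0.1} = 1.282.
Power = P(Z > 1.282 − δ) = Φ(1.764) = 0.9612.

Power ≈ 0.961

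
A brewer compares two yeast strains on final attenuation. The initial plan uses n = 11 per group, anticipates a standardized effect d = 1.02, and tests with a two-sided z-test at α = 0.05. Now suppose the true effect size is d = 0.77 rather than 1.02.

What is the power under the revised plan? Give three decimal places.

With d = 0.77: δ = d·√(n/2) = 0.77 × √(11/2) = 1.8058. Critical value z_{0.025} = 1.960.
Revised power = Φ(δ − 1.960) + Φ(−δ − 1.960) = Φ(-0.154) + Φ(-3.766) = 0.4387 + 0.0001 = 0.4388.

Power ≈ 0.439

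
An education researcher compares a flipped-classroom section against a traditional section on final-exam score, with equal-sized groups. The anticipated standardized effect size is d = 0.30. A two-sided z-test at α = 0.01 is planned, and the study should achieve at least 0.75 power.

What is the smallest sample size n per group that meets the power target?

Set Φ(δ − 2.576) = 0.75; then δ − 2.576 = Φ⁻¹(0.75) = 0.674, giving δ = 3.250.
(The Φ(−δ − z_{α/2}) term is vanishingly small for δ > 0 and is dropped in the standard sample-size formula.)
δ = d·√(n/2) ⇒ n = 2(δ/d)² = 2 × (3.250 / 0.30)² = 234.77.
Rounding up, n = 235 per group.

n = 235 per group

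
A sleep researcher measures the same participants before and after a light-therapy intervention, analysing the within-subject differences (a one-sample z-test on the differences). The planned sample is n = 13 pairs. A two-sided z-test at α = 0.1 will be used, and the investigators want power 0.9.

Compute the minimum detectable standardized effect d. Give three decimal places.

Need Φ(δ − 1.645) = 0.9, so δ = 1.645 + 1.282 = 2.926.
(The second rejection-region term Φ(−δ − z_{α/2}) is negligible and dropped.)
δ = d·√n ⇒ d = δ/√n = 2.926/√13 = 0.8116.

d ≈ 0.812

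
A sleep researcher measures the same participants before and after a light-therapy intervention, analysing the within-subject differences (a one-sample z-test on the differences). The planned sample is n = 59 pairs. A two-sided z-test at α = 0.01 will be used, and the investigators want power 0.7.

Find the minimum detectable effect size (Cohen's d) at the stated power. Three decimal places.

d ≈ 0.404

Need Φ(δ − 2.576) = 0.7, so δ = 2.576 + 0.524 = 3.100.
(The second rejection-region term Φ(−δ − z_{α/2}) is negligible and dropped.)
δ = d·√n ⇒ d = δ/√n = 3.100/√59 = 0.4036.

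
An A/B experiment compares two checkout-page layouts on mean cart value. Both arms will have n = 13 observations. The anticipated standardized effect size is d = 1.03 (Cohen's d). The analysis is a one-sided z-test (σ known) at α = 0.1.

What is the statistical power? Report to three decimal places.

Power ≈ 0.911

Noncentrality parameter: δ = d·√(n/2) = 1.03 × √(13/2) = 2.6260
One-sided α = 0.1 → critical value z_{0.1} = 1.282.
Power = P(Z > 1.282 − δ) = Φ(1.344) = 0.9106.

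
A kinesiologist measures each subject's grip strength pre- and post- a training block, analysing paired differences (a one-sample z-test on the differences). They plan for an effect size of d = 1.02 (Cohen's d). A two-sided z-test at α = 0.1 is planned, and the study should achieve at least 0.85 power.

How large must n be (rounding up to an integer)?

n = 7

Set Φ(δ − 1.645) = 0.85; then δ − 1.645 = Φ⁻¹(0.85) = 1.036, giving δ = 2.681.
(Ignoring the negligible lower-tail rejection probability gives the usual closed-form inversion.)
δ = d·√n ⇒ n = (δ/d)² = (2.681 / 1.02)² = 6.91.
Rounding up, n = 7.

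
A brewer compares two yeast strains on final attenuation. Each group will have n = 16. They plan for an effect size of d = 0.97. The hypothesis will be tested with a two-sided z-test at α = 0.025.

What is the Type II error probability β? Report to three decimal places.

β ≈ 0.308

Noncentrality parameter: δ = d·√(n/2) = 0.97 × √(16/2) = 2.7436
Two-sided α = 0.025 → critical value z_{0.0125} = 2.241.
Power = Φ(δ − 2.241) + Φ(−δ − 2.241) = Φ(0.502) + Φ(-4.985) = 0.6922 + 0.0000 = 0.6922.
Type II error: β = 1 − power = 1 − 0.6922 = 0.3078.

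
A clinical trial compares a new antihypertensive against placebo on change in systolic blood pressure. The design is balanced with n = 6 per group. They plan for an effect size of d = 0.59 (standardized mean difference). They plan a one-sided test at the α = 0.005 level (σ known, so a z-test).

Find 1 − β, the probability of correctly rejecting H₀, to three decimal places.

Noncentrality parameter: δ = d·√(n/2) = 0.59 × √(6/2) = 1.0219
Critical value for a one-sided test at α = 0.005: z_α = 2.576.
Power = Φ(δ − 2.576) = Φ(-1.554) = 0.0601.

Power ≈ 0.060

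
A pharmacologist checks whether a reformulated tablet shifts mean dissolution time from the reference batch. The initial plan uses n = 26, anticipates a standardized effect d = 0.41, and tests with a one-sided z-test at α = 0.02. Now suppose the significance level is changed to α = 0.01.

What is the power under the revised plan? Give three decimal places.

Power ≈ 0.407

δ = d·√n = 0.41 × √26 = 2.0906 (unchanged). New critical value: z_{0.01} = 2.326.
Revised power = P(Z > 2.326 − δ) = Φ(-0.236) = 0.4068.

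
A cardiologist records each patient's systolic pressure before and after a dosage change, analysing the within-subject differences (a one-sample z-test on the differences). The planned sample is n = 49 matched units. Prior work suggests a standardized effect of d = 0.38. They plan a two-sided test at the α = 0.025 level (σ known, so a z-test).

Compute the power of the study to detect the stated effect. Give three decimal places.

Noncentrality parameter: δ = d·√n = 0.38 × √49 = 2.6600
Two-sided α = 0.025 → critical value z_{0.0125} = 2.241.
Power = Φ(δ − 2.241) + Φ(−δ − 2.241) = Φ(0.419) + Φ(-4.901) = 0.6622 + 0.0000 = 0.6622.

Power ≈ 0.662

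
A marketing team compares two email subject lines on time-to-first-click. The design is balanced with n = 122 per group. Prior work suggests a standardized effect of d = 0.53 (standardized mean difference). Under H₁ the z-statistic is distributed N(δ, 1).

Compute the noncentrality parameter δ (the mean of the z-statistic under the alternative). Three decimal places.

The noncentrality parameter scales effect size by the design's sample-size factor: δ = d·√(n/2) = 0.53 × √(122/2) = 4.1394

δ ≈ 4.139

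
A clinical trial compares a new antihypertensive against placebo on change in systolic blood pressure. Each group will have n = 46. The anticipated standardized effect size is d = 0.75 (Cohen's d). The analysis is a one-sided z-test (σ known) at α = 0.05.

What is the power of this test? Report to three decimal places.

Noncentrality parameter: δ = d·√(n/2) = 0.75 × √(46/2) = 3.5969
One-sided α = 0.05 → critical value z_{0.05} = 1.645.
Power = Φ(δ − 1.645) = Φ(1.952) = 0.9745.

Power ≈ 0.975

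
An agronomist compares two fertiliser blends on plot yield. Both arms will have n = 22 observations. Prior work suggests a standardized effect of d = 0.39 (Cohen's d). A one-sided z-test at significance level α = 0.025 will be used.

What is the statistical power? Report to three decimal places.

Noncentrality parameter: δ = d·√(n/2) = 0.39 × √(22/2) = 1.2935
Critical value for a one-sided test at α = 0.025: z_α = 1.960.
Power = Φ(δ − 1.960) = Φ(-0.666) = 0.2526.

Power ≈ 0.253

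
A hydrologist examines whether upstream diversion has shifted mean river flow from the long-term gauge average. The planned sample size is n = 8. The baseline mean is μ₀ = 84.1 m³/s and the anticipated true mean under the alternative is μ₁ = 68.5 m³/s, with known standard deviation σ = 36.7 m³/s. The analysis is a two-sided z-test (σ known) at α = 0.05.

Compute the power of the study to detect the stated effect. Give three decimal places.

Standardized effect: d = |μ₁ − μ₀| / σ = |68.5 − 84.1| / 36.7 = 0.4251
Noncentrality parameter: δ = d·√n = 0.4251 × √8 = 1.2023
Two-sided α = 0.05 → critical value z_{0.025} = 1.960.
Power = Φ(δ − 1.960) + Φ(−δ − 1.960) = Φ(-0.758) + Φ(-3.162) = 0.2243 + 0.0008 = 0.2251.

Power ≈ 0.225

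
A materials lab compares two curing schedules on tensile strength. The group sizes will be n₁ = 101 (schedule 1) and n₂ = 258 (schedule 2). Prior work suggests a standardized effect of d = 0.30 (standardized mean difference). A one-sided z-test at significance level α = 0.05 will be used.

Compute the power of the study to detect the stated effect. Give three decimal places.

Noncentrality parameter: δ = d / √(1/n₁ + 1/n₂) = 0.30 / √(1/101 + 1/258) = 2.5559
One-sided α = 0.05 → critical value z_{0.05} = 1.645.
Power = P(Z > 1.645 − δ) = Φ(0.911) = 0.8189.

Power ≈ 0.819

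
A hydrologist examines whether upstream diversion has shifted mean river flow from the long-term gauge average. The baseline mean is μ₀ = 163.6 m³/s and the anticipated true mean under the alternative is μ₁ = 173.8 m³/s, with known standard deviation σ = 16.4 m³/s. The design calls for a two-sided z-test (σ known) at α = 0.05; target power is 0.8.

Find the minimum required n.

n = 21

Standardized effect: d = |μ₁ − μ₀| / σ = |173.8 − 163.6| / 16.4 = 0.6220
For power 0.8 need Φ(δ − z_{0.025}) = 0.8, so δ = z_{0.025} + z_{0.20} = 1.960 + 0.842 = 2.802.
(The Φ(−δ − z_{α/2}) term is vanishingly small for δ > 0 and is dropped in the standard sample-size formula.)
δ = d·√n ⇒ n = (δ/d)² = (2.802 / 0.6220)² = 20.29.
Rounding up, n = 21.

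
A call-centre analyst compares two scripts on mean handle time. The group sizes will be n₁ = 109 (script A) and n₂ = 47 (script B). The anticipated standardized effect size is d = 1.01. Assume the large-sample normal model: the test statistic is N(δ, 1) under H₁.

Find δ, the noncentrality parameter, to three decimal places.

The noncentrality parameter scales effect size by the design's sample-size factor: δ = d / √(1/n₁ + 1/n₂) = 1.01 / √(1/109 + 1/47) = 5.7879

δ ≈ 5.788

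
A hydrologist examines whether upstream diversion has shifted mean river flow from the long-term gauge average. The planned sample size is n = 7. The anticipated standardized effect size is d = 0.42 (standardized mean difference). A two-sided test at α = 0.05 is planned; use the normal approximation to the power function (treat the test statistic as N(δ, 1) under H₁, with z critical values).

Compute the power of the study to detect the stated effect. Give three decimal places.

Noncentrality parameter: δ = d·√n = 0.42 × √7 = 1.1112
Critical value for a two-sided test at α = 0.05: z_{α/2} = 1.960.
Power = Φ(δ − 1.960) + Φ(−δ − 1.960) = Φ(-0.849) + Φ(-3.071) = 0.1980 + 0.0011 = 0.1991.

Power ≈ 0.199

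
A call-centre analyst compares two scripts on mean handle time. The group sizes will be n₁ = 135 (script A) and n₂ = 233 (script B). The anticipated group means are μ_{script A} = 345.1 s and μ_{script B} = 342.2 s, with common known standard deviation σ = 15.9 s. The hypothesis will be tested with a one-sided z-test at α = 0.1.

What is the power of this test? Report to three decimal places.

Standardized effect: d = |μ_{script A} − μ_{script B}| / σ = |345.1 − 342.2| / 15.9 = 0.1824
Noncentrality parameter: δ = d / √(1/n₁ + 1/n₂) = 0.1824 / √(1/135 + 1/233) = 1.6862
Critical value for a one-sided test at α = 0.1: z_α = 1.282.
Power = P(Z > 1.282 − δ) = Φ(0.405) = 0.6572.

Power ≈ 0.657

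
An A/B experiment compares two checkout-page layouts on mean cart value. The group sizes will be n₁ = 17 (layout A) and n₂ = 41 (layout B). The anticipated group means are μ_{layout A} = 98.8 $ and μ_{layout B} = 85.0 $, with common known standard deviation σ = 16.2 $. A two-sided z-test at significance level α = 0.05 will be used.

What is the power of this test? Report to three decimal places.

Standardized effect: d = |μ_{layout A} − μ_{layout B}| / σ = |98.8 − 85.0| / 16.2 = 0.8519
Noncentrality parameter: δ = d / √(1/n₁ + 1/n₂) = 0.8519 / √(1/17 + 1/41) = 2.9530
Two-sided α = 0.05 → critical value z_{0.025} = 1.960.
Power = Φ(δ − 1.960) + Φ(−δ − 1.960) = Φ(0.993) + Φ(-4.913) = 0.8397 + 0.0000 = 0.8397.

Power ≈ 0.840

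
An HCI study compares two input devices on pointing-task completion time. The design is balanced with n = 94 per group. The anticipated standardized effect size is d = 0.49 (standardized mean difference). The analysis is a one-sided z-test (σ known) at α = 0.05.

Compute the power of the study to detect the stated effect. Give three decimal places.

Power ≈ 0.957

Noncentrality parameter: δ = d·√(n/2) = 0.49 × √(94/2) = 3.3593
One-sided α = 0.05 → critical value z_{0.05} = 1.645.
Power = Φ(δ − 1.645) = Φ(1.714) = 0.9568.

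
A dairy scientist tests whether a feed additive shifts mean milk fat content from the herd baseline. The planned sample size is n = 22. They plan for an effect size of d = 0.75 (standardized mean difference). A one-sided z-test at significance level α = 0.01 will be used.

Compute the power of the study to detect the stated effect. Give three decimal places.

Power ≈ 0.883

Noncentrality parameter: δ = d·√n = 0.75 × √22 = 3.5178
Critical value for a one-sided test at α = 0.01: z_α = 2.326.
Power = P(Z > 2.326 − δ) = Φ(1.191) = 0.8833.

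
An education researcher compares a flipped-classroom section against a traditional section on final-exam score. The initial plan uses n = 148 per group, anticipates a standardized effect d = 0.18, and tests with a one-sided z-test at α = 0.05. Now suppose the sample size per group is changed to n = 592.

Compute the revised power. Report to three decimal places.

Power ≈ 0.927

With n = 592 per group: δ = d·√(n/2) = 0.18 × √(592/2) = 3.0968. Critical value z_{0.05} = 1.645.
Revised power = P(Z > 1.645 − δ) = Φ(1.452) = 0.9267.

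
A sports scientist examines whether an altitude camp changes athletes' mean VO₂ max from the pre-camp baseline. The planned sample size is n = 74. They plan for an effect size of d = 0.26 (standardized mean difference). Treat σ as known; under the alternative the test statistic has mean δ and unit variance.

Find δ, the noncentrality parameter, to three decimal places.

δ = d·√n = 0.26 × √74 = 2.2366

δ ≈ 2.237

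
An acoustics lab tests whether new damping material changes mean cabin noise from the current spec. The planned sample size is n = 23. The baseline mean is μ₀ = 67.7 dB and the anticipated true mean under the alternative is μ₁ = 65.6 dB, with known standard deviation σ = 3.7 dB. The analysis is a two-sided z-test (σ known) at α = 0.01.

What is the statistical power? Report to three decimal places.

Standardized effect: d = |μ₁ − μ₀| / σ = |65.6 − 67.7| / 3.7 = 0.5676
Noncentrality parameter: δ = d·√n = 0.5676 × √23 = 2.7220
Critical value for a two-sided test at α = 0.01: z_{α/2} = 2.576.
Power = Φ(δ − 2.576) + Φ(−δ − 2.576) = Φ(0.146) + Φ(-5.298) = 0.5581 + 0.0000 = 0.5581.

Power ≈ 0.558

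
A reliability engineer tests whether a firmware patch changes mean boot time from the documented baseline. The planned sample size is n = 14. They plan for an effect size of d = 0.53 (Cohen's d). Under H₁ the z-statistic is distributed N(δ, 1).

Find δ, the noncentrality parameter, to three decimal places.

The noncentrality parameter scales effect size by the design's sample-size factor: δ = d·√n = 0.53 × √14 = 1.9831

δ ≈ 1.983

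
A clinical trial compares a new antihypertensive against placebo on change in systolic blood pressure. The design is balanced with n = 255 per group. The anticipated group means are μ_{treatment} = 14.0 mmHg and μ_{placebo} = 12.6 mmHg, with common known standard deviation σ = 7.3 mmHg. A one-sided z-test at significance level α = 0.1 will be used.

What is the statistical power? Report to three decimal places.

Power ≈ 0.812

Standardized effect: d = |μ_{treatment} − μ_{placebo}| / σ = |14.0 − 12.6| / 7.3 = 0.1918
Noncentrality parameter: δ = d·√(n/2) = 0.1918 × √(255/2) = 2.1655
Critical value for a one-sided test at α = 0.1: z_α = 1.282.
Power = P(Z > 1.282 − δ) = Φ(0.884) = 0.8116.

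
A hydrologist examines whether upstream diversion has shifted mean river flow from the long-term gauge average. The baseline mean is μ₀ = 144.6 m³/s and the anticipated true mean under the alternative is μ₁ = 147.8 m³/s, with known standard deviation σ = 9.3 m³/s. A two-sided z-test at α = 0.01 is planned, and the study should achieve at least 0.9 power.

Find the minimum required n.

Standardized effect: d = |μ₁ − μ₀| / σ = |147.8 − 144.6| / 9.3 = 0.3441
Set Φ(δ − 2.576) = 0.9; then δ − 2.576 = Φ⁻¹(0.9) = 1.282, giving δ = 3.857.
(For δ > 0 the lower-tail rejection region contributes negligibly to power, so the one-term inversion is standard.)
δ = d·√n ⇒ n = (δ/d)² = (3.857 / 0.3441)² = 125.68.
Rounding up, n = 126.

n = 126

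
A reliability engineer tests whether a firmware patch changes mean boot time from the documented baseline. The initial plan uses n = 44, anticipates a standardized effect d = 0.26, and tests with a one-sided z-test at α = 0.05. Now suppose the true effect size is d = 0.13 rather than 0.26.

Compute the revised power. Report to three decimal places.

Power ≈ 0.217

With d = 0.13: δ = d·√n = 0.13 × √44 = 0.8623. Critical value z_{0.05} = 1.645.
Revised power = P(Z > 1.645 − δ) = Φ(-0.783) = 0.2170.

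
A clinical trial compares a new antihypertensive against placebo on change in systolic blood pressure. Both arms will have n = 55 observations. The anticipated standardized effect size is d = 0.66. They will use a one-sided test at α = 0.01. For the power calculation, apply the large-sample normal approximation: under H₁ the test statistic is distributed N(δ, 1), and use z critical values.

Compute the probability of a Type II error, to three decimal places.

β ≈ 0.128

Noncentrality parameter: δ = d·√(n/2) = 0.66 × √(55/2) = 3.4611
Critical value for a one-sided test at α = 0.01: z_α = 2.326.
Power = Φ(δ − 2.326) = Φ(1.135) = 0.8718.
Type II error: β = 1 − power = 1 − 0.8718 = 0.1282.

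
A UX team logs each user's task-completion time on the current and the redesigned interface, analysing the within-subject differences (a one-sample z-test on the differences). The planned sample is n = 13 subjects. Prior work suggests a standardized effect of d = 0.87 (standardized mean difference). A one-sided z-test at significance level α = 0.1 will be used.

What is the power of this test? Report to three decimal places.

Noncentrality parameter: λ = d·√n = 0.87 × √13 = 3.1368
Critical value for a one-sided test at α = 0.1: z_α = 1.282.
Power = P(Z > 1.282 − λ) = Φ(1.855) = 0.9682.

Power ≈ 0.968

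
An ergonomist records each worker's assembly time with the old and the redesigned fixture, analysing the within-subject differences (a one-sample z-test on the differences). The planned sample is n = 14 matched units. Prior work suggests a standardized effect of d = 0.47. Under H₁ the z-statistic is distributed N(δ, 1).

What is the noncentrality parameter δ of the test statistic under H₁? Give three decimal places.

δ ≈ 1.759

The noncentrality parameter scales effect size by the design's sample-size factor: δ = d·√n = 0.47 × √14 = 1.7586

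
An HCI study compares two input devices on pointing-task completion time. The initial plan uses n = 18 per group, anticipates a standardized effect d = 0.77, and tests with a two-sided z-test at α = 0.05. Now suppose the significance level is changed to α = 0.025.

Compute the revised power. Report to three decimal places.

δ = d·√(n/2) = 0.77 × √(18/2) = 2.3100 (unchanged). New critical value: z_{0.0125} = 2.241.
Revised power = Φ(δ − 2.241) + Φ(−δ − 2.241) = Φ(0.069) + Φ(-4.551) = 0.5273 + 0.0000 = 0.5273.

Power ≈ 0.527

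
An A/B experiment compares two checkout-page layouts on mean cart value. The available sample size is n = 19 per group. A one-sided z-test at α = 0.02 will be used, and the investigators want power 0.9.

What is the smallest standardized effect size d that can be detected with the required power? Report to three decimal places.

Required noncentrality: δ = z_{0.02} + z_{0.10} = 2.054 + 1.282 = 3.335.
δ = d·√(n/2) ⇒ d = δ/√(n/2) = 3.335/√(19/2) = 1.0821.

d ≈ 1.082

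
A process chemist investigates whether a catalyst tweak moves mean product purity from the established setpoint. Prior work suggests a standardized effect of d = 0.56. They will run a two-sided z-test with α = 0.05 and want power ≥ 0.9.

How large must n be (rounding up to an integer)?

For power 0.9 need Φ(δ − z_{0.025}) = 0.9, so δ = z_{0.025} + z_{0.10} = 1.960 + 1.282 = 3.242.
(Ignoring the negligible lower-tail rejection probability gives the usual closed-form inversion.)
δ = d·√n ⇒ n = (δ/d)² = (3.242 / 0.56)² = 33.51.
Rounding up, n = 34.

n = 34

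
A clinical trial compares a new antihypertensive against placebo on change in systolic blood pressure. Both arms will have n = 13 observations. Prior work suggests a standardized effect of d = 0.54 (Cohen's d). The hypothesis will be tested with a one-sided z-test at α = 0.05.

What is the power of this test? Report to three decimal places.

Noncentrality parameter: δ = d·√(n/2) = 0.54 × √(13/2) = 1.3767
One-sided α = 0.05 → critical value z_{0.05} = 1.645.
Power = P(Z > 1.645 − δ) = Φ(-0.268) = 0.3943.

Power ≈ 0.394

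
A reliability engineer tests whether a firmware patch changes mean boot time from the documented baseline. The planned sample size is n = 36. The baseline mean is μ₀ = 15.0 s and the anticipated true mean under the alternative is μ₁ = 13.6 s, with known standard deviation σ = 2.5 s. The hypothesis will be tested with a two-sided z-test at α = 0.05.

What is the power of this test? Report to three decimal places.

Power ≈ 0.919

Standardized effect: d = |μ₁ − μ₀| / σ = |13.6 − 15.0| / 2.5 = 0.5600
Noncentrality parameter: δ = d·√n = 0.5600 × √36 = 3.3600
Two-sided α = 0.05 → critical value z_{0.025} = 1.960.
Power = Φ(δ − 1.960) + Φ(−δ − 1.960) = Φ(1.400) + Φ(-5.320) = 0.9192 + 0.0000 = 0.9192.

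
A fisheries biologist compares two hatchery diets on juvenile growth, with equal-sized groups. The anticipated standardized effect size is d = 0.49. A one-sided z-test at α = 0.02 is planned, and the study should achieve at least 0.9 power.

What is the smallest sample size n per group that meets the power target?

n = 93 per group

For power 0.9 need Φ(δ − z_{0.02}) = 0.9, so δ = z_{0.02} + z_{0.10} = 2.054 + 1.282 = 3.335.
δ = d·√(n/2) ⇒ n = 2(δ/d)² = 2 × (3.335 / 0.49)² = 92.66.
Rounding up, n = 93 per group.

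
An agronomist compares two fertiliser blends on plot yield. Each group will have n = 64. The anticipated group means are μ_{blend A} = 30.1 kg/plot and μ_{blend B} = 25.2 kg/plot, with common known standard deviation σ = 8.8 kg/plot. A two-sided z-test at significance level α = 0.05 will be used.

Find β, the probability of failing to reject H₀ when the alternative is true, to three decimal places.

β ≈ 0.117

Standardized effect: d = |μ_{blend A} − μ_{blend B}| / σ = |30.1 − 25.2| / 8.8 = 0.5568
Noncentrality parameter: δ = d·√(n/2) = 0.5568 × √(64/2) = 3.1498
Critical value for a two-sided test at α = 0.05: z_{α/2} = 1.960.
Power = Φ(δ − 1.960) + Φ(−δ − 1.960) = Φ(1.190) + Φ(-5.110) = 0.8830 + 0.0000 = 0.8830.
Type II error: β = 1 − power = 1 − 0.8830 = 0.1170.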